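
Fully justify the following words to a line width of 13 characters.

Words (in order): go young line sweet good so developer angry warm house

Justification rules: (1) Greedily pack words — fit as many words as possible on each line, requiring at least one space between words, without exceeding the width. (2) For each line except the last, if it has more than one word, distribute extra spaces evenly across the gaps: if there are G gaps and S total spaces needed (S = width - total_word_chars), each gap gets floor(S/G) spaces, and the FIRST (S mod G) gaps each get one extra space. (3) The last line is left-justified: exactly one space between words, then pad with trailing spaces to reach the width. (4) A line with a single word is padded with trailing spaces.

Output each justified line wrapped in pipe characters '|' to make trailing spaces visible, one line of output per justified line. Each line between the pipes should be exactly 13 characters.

Line 1: ['go', 'young', 'line'] (min_width=13, slack=0)
Line 2: ['sweet', 'good', 'so'] (min_width=13, slack=0)
Line 3: ['developer'] (min_width=9, slack=4)
Line 4: ['angry', 'warm'] (min_width=10, slack=3)
Line 5: ['house'] (min_width=5, slack=8)

Answer: |go young line|
|sweet good so|
|developer    |
|angry    warm|
|house        |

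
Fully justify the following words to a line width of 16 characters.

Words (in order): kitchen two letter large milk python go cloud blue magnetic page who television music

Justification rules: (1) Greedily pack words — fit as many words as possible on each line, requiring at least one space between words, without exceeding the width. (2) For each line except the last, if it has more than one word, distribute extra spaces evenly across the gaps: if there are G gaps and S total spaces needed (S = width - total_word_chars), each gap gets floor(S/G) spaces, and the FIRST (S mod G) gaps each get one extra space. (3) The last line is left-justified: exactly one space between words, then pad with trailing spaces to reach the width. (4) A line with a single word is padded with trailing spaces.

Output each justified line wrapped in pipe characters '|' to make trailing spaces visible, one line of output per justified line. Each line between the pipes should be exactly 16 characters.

Line 1: ['kitchen', 'two'] (min_width=11, slack=5)
Line 2: ['letter', 'large'] (min_width=12, slack=4)
Line 3: ['milk', 'python', 'go'] (min_width=14, slack=2)
Line 4: ['cloud', 'blue'] (min_width=10, slack=6)
Line 5: ['magnetic', 'page'] (min_width=13, slack=3)
Line 6: ['who', 'television'] (min_width=14, slack=2)
Line 7: ['music'] (min_width=5, slack=11)

Answer: |kitchen      two|
|letter     large|
|milk  python  go|
|cloud       blue|
|magnetic    page|
|who   television|
|music           |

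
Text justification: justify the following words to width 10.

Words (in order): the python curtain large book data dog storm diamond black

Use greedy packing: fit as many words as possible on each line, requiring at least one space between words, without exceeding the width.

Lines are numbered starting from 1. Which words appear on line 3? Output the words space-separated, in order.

Line 1: ['the', 'python'] (min_width=10, slack=0)
Line 2: ['curtain'] (min_width=7, slack=3)
Line 3: ['large', 'book'] (min_width=10, slack=0)
Line 4: ['data', 'dog'] (min_width=8, slack=2)
Line 5: ['storm'] (min_width=5, slack=5)
Line 6: ['diamond'] (min_width=7, slack=3)
Line 7: ['black'] (min_width=5, slack=5)

Answer: large book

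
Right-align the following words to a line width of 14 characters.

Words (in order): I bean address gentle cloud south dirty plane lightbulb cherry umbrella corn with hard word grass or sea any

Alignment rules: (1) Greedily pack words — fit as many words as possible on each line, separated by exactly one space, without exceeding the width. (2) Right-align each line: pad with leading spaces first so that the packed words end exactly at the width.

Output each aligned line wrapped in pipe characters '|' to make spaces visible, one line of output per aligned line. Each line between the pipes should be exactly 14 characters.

Line 1: ['I', 'bean', 'address'] (min_width=14, slack=0)
Line 2: ['gentle', 'cloud'] (min_width=12, slack=2)
Line 3: ['south', 'dirty'] (min_width=11, slack=3)
Line 4: ['plane'] (min_width=5, slack=9)
Line 5: ['lightbulb'] (min_width=9, slack=5)
Line 6: ['cherry'] (min_width=6, slack=8)
Line 7: ['umbrella', 'corn'] (min_width=13, slack=1)
Line 8: ['with', 'hard', 'word'] (min_width=14, slack=0)
Line 9: ['grass', 'or', 'sea'] (min_width=12, slack=2)
Line 10: ['any'] (min_width=3, slack=11)

Answer: |I bean address|
|  gentle cloud|
|   south dirty|
|         plane|
|     lightbulb|
|        cherry|
| umbrella corn|
|with hard word|
|  grass or sea|
|           any|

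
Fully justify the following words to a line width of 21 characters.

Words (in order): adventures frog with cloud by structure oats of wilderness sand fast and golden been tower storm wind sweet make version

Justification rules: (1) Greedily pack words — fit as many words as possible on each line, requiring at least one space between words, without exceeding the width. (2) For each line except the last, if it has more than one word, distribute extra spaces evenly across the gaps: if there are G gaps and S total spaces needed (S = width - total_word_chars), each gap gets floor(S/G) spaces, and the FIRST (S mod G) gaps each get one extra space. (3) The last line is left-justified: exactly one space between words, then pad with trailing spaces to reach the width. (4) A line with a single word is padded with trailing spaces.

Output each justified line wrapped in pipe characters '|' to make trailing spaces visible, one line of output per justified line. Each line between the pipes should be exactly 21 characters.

Answer: |adventures  frog with|
|cloud   by  structure|
|oats   of  wilderness|
|sand  fast and golden|
|been tower storm wind|
|sweet make version   |

Derivation:
Line 1: ['adventures', 'frog', 'with'] (min_width=20, slack=1)
Line 2: ['cloud', 'by', 'structure'] (min_width=18, slack=3)
Line 3: ['oats', 'of', 'wilderness'] (min_width=18, slack=3)
Line 4: ['sand', 'fast', 'and', 'golden'] (min_width=20, slack=1)
Line 5: ['been', 'tower', 'storm', 'wind'] (min_width=21, slack=0)
Line 6: ['sweet', 'make', 'version'] (min_width=18, slack=3)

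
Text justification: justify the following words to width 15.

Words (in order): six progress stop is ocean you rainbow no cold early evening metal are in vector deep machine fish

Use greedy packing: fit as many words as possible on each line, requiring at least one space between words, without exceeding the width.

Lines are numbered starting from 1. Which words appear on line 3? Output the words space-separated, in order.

Answer: you rainbow no

Derivation:
Line 1: ['six', 'progress'] (min_width=12, slack=3)
Line 2: ['stop', 'is', 'ocean'] (min_width=13, slack=2)
Line 3: ['you', 'rainbow', 'no'] (min_width=14, slack=1)
Line 4: ['cold', 'early'] (min_width=10, slack=5)
Line 5: ['evening', 'metal'] (min_width=13, slack=2)
Line 6: ['are', 'in', 'vector'] (min_width=13, slack=2)
Line 7: ['deep', 'machine'] (min_width=12, slack=3)
Line 8: ['fish'] (min_width=4, slack=11)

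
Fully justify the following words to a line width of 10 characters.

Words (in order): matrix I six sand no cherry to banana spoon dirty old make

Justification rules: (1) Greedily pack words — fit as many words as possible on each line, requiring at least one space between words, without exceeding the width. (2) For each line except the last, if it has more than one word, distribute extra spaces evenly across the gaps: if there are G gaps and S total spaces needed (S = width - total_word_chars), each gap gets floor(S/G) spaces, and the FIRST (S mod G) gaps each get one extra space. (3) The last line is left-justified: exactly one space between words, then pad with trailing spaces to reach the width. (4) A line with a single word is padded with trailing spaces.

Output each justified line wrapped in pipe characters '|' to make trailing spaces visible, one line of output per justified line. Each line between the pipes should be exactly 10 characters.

Answer: |matrix   I|
|six   sand|
|no  cherry|
|to  banana|
|spoon     |
|dirty  old|
|make      |

Derivation:
Line 1: ['matrix', 'I'] (min_width=8, slack=2)
Line 2: ['six', 'sand'] (min_width=8, slack=2)
Line 3: ['no', 'cherry'] (min_width=9, slack=1)
Line 4: ['to', 'banana'] (min_width=9, slack=1)
Line 5: ['spoon'] (min_width=5, slack=5)
Line 6: ['dirty', 'old'] (min_width=9, slack=1)
Line 7: ['make'] (min_width=4, slack=6)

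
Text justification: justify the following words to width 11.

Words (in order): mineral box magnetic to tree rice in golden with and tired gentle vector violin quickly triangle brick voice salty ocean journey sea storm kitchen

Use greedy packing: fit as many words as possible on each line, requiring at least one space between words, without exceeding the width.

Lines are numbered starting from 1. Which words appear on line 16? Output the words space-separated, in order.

Answer: kitchen

Derivation:
Line 1: ['mineral', 'box'] (min_width=11, slack=0)
Line 2: ['magnetic', 'to'] (min_width=11, slack=0)
Line 3: ['tree', 'rice'] (min_width=9, slack=2)
Line 4: ['in', 'golden'] (min_width=9, slack=2)
Line 5: ['with', 'and'] (min_width=8, slack=3)
Line 6: ['tired'] (min_width=5, slack=6)
Line 7: ['gentle'] (min_width=6, slack=5)
Line 8: ['vector'] (min_width=6, slack=5)
Line 9: ['violin'] (min_width=6, slack=5)
Line 10: ['quickly'] (min_width=7, slack=4)
Line 11: ['triangle'] (min_width=8, slack=3)
Line 12: ['brick', 'voice'] (min_width=11, slack=0)
Line 13: ['salty', 'ocean'] (min_width=11, slack=0)
Line 14: ['journey', 'sea'] (min_width=11, slack=0)
Line 15: ['storm'] (min_width=5, slack=6)
Line 16: ['kitchen'] (min_width=7, slack=4)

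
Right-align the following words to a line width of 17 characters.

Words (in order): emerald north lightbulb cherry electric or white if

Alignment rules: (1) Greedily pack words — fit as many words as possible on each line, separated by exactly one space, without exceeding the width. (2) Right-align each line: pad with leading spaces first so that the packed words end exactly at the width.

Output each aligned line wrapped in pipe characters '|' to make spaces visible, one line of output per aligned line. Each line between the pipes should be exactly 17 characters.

Answer: |    emerald north|
| lightbulb cherry|
|electric or white|
|               if|

Derivation:
Line 1: ['emerald', 'north'] (min_width=13, slack=4)
Line 2: ['lightbulb', 'cherry'] (min_width=16, slack=1)
Line 3: ['electric', 'or', 'white'] (min_width=17, slack=0)
Line 4: ['if'] (min_width=2, slack=15)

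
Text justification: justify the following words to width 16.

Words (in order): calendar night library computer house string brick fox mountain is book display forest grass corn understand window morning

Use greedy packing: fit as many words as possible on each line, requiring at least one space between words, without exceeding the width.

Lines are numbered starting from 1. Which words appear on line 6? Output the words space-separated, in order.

Answer: display forest

Derivation:
Line 1: ['calendar', 'night'] (min_width=14, slack=2)
Line 2: ['library', 'computer'] (min_width=16, slack=0)
Line 3: ['house', 'string'] (min_width=12, slack=4)
Line 4: ['brick', 'fox'] (min_width=9, slack=7)
Line 5: ['mountain', 'is', 'book'] (min_width=16, slack=0)
Line 6: ['display', 'forest'] (min_width=14, slack=2)
Line 7: ['grass', 'corn'] (min_width=10, slack=6)
Line 8: ['understand'] (min_width=10, slack=6)
Line 9: ['window', 'morning'] (min_width=14, slack=2)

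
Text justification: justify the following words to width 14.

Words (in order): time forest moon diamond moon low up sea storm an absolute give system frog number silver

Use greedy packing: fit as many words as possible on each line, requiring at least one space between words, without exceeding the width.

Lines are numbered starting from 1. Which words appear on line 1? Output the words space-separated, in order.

Answer: time forest

Derivation:
Line 1: ['time', 'forest'] (min_width=11, slack=3)
Line 2: ['moon', 'diamond'] (min_width=12, slack=2)
Line 3: ['moon', 'low', 'up'] (min_width=11, slack=3)
Line 4: ['sea', 'storm', 'an'] (min_width=12, slack=2)
Line 5: ['absolute', 'give'] (min_width=13, slack=1)
Line 6: ['system', 'frog'] (min_width=11, slack=3)
Line 7: ['number', 'silver'] (min_width=13, slack=1)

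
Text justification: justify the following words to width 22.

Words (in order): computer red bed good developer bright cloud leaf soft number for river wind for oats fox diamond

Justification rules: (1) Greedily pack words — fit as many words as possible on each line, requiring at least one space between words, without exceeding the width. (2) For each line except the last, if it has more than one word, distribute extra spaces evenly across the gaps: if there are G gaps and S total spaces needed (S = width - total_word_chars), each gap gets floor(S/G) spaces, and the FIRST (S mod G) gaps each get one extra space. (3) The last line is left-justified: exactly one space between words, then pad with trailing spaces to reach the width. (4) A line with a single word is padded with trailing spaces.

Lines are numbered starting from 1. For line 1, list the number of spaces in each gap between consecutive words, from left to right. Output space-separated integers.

Line 1: ['computer', 'red', 'bed', 'good'] (min_width=21, slack=1)
Line 2: ['developer', 'bright', 'cloud'] (min_width=22, slack=0)
Line 3: ['leaf', 'soft', 'number', 'for'] (min_width=20, slack=2)
Line 4: ['river', 'wind', 'for', 'oats'] (min_width=19, slack=3)
Line 5: ['fox', 'diamond'] (min_width=11, slack=11)

Answer: 2 1 1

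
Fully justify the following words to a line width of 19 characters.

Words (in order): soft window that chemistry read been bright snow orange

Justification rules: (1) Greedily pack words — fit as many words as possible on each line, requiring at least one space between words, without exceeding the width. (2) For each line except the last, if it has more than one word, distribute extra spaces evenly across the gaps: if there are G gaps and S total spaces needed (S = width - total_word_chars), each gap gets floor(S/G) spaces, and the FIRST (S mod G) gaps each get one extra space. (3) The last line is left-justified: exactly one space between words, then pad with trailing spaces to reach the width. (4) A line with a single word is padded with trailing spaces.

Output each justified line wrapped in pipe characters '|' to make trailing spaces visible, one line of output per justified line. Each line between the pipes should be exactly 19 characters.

Answer: |soft   window  that|
|chemistry read been|
|bright snow orange |

Derivation:
Line 1: ['soft', 'window', 'that'] (min_width=16, slack=3)
Line 2: ['chemistry', 'read', 'been'] (min_width=19, slack=0)
Line 3: ['bright', 'snow', 'orange'] (min_width=18, slack=1)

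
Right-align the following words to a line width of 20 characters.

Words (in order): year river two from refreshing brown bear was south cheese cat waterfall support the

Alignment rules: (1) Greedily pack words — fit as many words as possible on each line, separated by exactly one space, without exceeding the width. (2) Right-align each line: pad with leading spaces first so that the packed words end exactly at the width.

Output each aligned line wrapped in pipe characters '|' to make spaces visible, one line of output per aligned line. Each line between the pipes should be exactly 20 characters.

Answer: | year river two from|
|    refreshing brown|
|      bear was south|
|cheese cat waterfall|
|         support the|

Derivation:
Line 1: ['year', 'river', 'two', 'from'] (min_width=19, slack=1)
Line 2: ['refreshing', 'brown'] (min_width=16, slack=4)
Line 3: ['bear', 'was', 'south'] (min_width=14, slack=6)
Line 4: ['cheese', 'cat', 'waterfall'] (min_width=20, slack=0)
Line 5: ['support', 'the'] (min_width=11, slack=9)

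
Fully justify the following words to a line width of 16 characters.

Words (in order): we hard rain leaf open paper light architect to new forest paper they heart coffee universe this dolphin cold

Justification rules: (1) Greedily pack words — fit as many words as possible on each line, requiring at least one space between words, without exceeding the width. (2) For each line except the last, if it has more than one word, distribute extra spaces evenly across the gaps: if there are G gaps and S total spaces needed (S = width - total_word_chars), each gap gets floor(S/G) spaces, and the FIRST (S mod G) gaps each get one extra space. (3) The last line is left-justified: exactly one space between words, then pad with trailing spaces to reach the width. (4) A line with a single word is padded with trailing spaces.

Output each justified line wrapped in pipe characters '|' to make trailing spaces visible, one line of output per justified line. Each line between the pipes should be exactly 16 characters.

Line 1: ['we', 'hard', 'rain'] (min_width=12, slack=4)
Line 2: ['leaf', 'open', 'paper'] (min_width=15, slack=1)
Line 3: ['light', 'architect'] (min_width=15, slack=1)
Line 4: ['to', 'new', 'forest'] (min_width=13, slack=3)
Line 5: ['paper', 'they', 'heart'] (min_width=16, slack=0)
Line 6: ['coffee', 'universe'] (min_width=15, slack=1)
Line 7: ['this', 'dolphin'] (min_width=12, slack=4)
Line 8: ['cold'] (min_width=4, slack=12)

Answer: |we   hard   rain|
|leaf  open paper|
|light  architect|
|to   new  forest|
|paper they heart|
|coffee  universe|
|this     dolphin|
|cold            |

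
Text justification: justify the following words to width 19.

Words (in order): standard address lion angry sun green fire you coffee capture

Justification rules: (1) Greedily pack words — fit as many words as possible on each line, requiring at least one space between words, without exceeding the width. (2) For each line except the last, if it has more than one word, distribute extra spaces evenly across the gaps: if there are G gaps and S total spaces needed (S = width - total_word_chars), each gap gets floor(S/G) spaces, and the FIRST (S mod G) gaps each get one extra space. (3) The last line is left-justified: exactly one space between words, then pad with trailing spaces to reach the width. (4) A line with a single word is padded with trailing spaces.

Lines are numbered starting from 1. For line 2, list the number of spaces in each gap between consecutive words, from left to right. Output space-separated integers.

Answer: 4 3

Derivation:
Line 1: ['standard', 'address'] (min_width=16, slack=3)
Line 2: ['lion', 'angry', 'sun'] (min_width=14, slack=5)
Line 3: ['green', 'fire', 'you'] (min_width=14, slack=5)
Line 4: ['coffee', 'capture'] (min_width=14, slack=5)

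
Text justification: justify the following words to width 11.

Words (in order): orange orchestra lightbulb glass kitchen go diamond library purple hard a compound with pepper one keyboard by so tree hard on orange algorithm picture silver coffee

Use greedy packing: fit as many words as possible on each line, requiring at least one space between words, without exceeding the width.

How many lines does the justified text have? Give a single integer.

Answer: 19

Derivation:
Line 1: ['orange'] (min_width=6, slack=5)
Line 2: ['orchestra'] (min_width=9, slack=2)
Line 3: ['lightbulb'] (min_width=9, slack=2)
Line 4: ['glass'] (min_width=5, slack=6)
Line 5: ['kitchen', 'go'] (min_width=10, slack=1)
Line 6: ['diamond'] (min_width=7, slack=4)
Line 7: ['library'] (min_width=7, slack=4)
Line 8: ['purple', 'hard'] (min_width=11, slack=0)
Line 9: ['a', 'compound'] (min_width=10, slack=1)
Line 10: ['with', 'pepper'] (min_width=11, slack=0)
Line 11: ['one'] (min_width=3, slack=8)
Line 12: ['keyboard', 'by'] (min_width=11, slack=0)
Line 13: ['so', 'tree'] (min_width=7, slack=4)
Line 14: ['hard', 'on'] (min_width=7, slack=4)
Line 15: ['orange'] (min_width=6, slack=5)
Line 16: ['algorithm'] (min_width=9, slack=2)
Line 17: ['picture'] (min_width=7, slack=4)
Line 18: ['silver'] (min_width=6, slack=5)
Line 19: ['coffee'] (min_width=6, slack=5)
Total lines: 19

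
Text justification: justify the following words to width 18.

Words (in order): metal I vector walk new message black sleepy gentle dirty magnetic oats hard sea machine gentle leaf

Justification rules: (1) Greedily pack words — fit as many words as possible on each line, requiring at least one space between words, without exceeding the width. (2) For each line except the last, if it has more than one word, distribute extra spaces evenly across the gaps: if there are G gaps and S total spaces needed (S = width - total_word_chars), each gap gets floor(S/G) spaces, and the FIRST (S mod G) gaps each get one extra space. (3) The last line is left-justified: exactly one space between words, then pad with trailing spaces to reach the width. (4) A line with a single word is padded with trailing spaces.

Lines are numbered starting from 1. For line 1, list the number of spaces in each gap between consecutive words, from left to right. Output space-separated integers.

Line 1: ['metal', 'I', 'vector'] (min_width=14, slack=4)
Line 2: ['walk', 'new', 'message'] (min_width=16, slack=2)
Line 3: ['black', 'sleepy'] (min_width=12, slack=6)
Line 4: ['gentle', 'dirty'] (min_width=12, slack=6)
Line 5: ['magnetic', 'oats', 'hard'] (min_width=18, slack=0)
Line 6: ['sea', 'machine', 'gentle'] (min_width=18, slack=0)
Line 7: ['leaf'] (min_width=4, slack=14)

Answer: 3 3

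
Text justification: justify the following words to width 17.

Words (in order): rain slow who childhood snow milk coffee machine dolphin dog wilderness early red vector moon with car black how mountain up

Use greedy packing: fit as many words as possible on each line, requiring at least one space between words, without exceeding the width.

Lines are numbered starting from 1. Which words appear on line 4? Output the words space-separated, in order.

Line 1: ['rain', 'slow', 'who'] (min_width=13, slack=4)
Line 2: ['childhood', 'snow'] (min_width=14, slack=3)
Line 3: ['milk', 'coffee'] (min_width=11, slack=6)
Line 4: ['machine', 'dolphin'] (min_width=15, slack=2)
Line 5: ['dog', 'wilderness'] (min_width=14, slack=3)
Line 6: ['early', 'red', 'vector'] (min_width=16, slack=1)
Line 7: ['moon', 'with', 'car'] (min_width=13, slack=4)
Line 8: ['black', 'how'] (min_width=9, slack=8)
Line 9: ['mountain', 'up'] (min_width=11, slack=6)

Answer: machine dolphin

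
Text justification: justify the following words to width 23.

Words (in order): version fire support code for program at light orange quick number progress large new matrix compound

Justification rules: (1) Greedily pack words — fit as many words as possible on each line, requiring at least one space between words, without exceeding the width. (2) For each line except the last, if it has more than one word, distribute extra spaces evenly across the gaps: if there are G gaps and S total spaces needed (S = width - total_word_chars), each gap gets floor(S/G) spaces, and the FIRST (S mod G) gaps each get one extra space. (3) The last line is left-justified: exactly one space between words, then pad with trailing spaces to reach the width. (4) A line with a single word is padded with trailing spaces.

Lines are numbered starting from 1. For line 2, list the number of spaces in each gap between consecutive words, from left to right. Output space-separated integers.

Line 1: ['version', 'fire', 'support'] (min_width=20, slack=3)
Line 2: ['code', 'for', 'program', 'at'] (min_width=19, slack=4)
Line 3: ['light', 'orange', 'quick'] (min_width=18, slack=5)
Line 4: ['number', 'progress', 'large'] (min_width=21, slack=2)
Line 5: ['new', 'matrix', 'compound'] (min_width=19, slack=4)

Answer: 3 2 2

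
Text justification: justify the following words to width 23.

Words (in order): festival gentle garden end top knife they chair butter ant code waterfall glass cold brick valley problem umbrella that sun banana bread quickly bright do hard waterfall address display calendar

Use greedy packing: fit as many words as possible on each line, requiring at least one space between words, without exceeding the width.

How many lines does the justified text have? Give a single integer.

Line 1: ['festival', 'gentle', 'garden'] (min_width=22, slack=1)
Line 2: ['end', 'top', 'knife', 'they'] (min_width=18, slack=5)
Line 3: ['chair', 'butter', 'ant', 'code'] (min_width=21, slack=2)
Line 4: ['waterfall', 'glass', 'cold'] (min_width=20, slack=3)
Line 5: ['brick', 'valley', 'problem'] (min_width=20, slack=3)
Line 6: ['umbrella', 'that', 'sun'] (min_width=17, slack=6)
Line 7: ['banana', 'bread', 'quickly'] (min_width=20, slack=3)
Line 8: ['bright', 'do', 'hard'] (min_width=14, slack=9)
Line 9: ['waterfall', 'address'] (min_width=17, slack=6)
Line 10: ['display', 'calendar'] (min_width=16, slack=7)
Total lines: 10

Answer: 10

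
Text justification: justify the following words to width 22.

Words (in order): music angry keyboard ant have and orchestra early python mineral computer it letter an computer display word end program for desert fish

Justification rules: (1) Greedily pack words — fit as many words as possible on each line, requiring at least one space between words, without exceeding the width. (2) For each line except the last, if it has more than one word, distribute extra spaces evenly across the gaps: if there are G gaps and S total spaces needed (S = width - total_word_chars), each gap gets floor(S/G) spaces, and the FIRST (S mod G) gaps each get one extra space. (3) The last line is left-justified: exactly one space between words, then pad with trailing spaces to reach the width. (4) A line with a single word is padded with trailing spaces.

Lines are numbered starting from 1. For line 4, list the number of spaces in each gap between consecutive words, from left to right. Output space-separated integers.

Answer: 2 1 1

Derivation:
Line 1: ['music', 'angry', 'keyboard'] (min_width=20, slack=2)
Line 2: ['ant', 'have', 'and', 'orchestra'] (min_width=22, slack=0)
Line 3: ['early', 'python', 'mineral'] (min_width=20, slack=2)
Line 4: ['computer', 'it', 'letter', 'an'] (min_width=21, slack=1)
Line 5: ['computer', 'display', 'word'] (min_width=21, slack=1)
Line 6: ['end', 'program', 'for', 'desert'] (min_width=22, slack=0)
Line 7: ['fish'] (min_width=4, slack=18)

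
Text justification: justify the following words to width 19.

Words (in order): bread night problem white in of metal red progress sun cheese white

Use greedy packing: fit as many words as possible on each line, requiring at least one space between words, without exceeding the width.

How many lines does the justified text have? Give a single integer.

Answer: 4

Derivation:
Line 1: ['bread', 'night', 'problem'] (min_width=19, slack=0)
Line 2: ['white', 'in', 'of', 'metal'] (min_width=17, slack=2)
Line 3: ['red', 'progress', 'sun'] (min_width=16, slack=3)
Line 4: ['cheese', 'white'] (min_width=12, slack=7)
Total lines: 4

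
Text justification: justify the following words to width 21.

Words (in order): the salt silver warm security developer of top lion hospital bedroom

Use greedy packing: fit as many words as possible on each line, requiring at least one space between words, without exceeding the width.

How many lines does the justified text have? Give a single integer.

Answer: 4

Derivation:
Line 1: ['the', 'salt', 'silver', 'warm'] (min_width=20, slack=1)
Line 2: ['security', 'developer', 'of'] (min_width=21, slack=0)
Line 3: ['top', 'lion', 'hospital'] (min_width=17, slack=4)
Line 4: ['bedroom'] (min_width=7, slack=14)
Total lines: 4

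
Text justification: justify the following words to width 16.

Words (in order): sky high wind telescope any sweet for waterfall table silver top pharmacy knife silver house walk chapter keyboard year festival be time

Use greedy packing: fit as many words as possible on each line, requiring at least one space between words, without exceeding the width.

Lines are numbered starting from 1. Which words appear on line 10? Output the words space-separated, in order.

Line 1: ['sky', 'high', 'wind'] (min_width=13, slack=3)
Line 2: ['telescope', 'any'] (min_width=13, slack=3)
Line 3: ['sweet', 'for'] (min_width=9, slack=7)
Line 4: ['waterfall', 'table'] (min_width=15, slack=1)
Line 5: ['silver', 'top'] (min_width=10, slack=6)
Line 6: ['pharmacy', 'knife'] (min_width=14, slack=2)
Line 7: ['silver', 'house'] (min_width=12, slack=4)
Line 8: ['walk', 'chapter'] (min_width=12, slack=4)
Line 9: ['keyboard', 'year'] (min_width=13, slack=3)
Line 10: ['festival', 'be', 'time'] (min_width=16, slack=0)

Answer: festival be time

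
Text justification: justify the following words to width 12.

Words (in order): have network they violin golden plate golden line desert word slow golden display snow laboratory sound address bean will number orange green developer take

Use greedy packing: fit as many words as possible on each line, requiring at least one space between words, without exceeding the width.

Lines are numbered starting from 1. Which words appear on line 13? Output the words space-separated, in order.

Answer: developer

Derivation:
Line 1: ['have', 'network'] (min_width=12, slack=0)
Line 2: ['they', 'violin'] (min_width=11, slack=1)
Line 3: ['golden', 'plate'] (min_width=12, slack=0)
Line 4: ['golden', 'line'] (min_width=11, slack=1)
Line 5: ['desert', 'word'] (min_width=11, slack=1)
Line 6: ['slow', 'golden'] (min_width=11, slack=1)
Line 7: ['display', 'snow'] (min_width=12, slack=0)
Line 8: ['laboratory'] (min_width=10, slack=2)
Line 9: ['sound'] (min_width=5, slack=7)
Line 10: ['address', 'bean'] (min_width=12, slack=0)
Line 11: ['will', 'number'] (min_width=11, slack=1)
Line 12: ['orange', 'green'] (min_width=12, slack=0)
Line 13: ['developer'] (min_width=9, slack=3)
Line 14: ['take'] (min_width=4, slack=8)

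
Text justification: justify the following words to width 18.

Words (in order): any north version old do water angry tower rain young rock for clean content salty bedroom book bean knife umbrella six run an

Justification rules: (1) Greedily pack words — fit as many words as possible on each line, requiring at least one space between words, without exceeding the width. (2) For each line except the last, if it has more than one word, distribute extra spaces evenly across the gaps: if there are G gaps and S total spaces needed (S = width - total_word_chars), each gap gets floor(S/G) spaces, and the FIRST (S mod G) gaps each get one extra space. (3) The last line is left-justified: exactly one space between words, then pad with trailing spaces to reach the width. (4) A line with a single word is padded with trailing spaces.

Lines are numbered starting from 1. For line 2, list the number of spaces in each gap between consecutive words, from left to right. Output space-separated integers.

Answer: 1 1 1

Derivation:
Line 1: ['any', 'north', 'version'] (min_width=17, slack=1)
Line 2: ['old', 'do', 'water', 'angry'] (min_width=18, slack=0)
Line 3: ['tower', 'rain', 'young'] (min_width=16, slack=2)
Line 4: ['rock', 'for', 'clean'] (min_width=14, slack=4)
Line 5: ['content', 'salty'] (min_width=13, slack=5)
Line 6: ['bedroom', 'book', 'bean'] (min_width=17, slack=1)
Line 7: ['knife', 'umbrella', 'six'] (min_width=18, slack=0)
Line 8: ['run', 'an'] (min_width=6, slack=12)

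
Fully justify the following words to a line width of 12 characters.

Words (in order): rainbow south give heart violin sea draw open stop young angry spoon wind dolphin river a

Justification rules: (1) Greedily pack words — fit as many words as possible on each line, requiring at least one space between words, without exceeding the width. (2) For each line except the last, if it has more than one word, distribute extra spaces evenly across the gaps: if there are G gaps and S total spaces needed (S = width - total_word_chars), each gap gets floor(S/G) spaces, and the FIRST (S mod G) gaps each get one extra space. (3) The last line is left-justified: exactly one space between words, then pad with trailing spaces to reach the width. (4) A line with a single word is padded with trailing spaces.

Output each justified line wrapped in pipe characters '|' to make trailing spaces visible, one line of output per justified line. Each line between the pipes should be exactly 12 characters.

Answer: |rainbow     |
|south   give|
|heart violin|
|sea     draw|
|open    stop|
|young  angry|
|spoon   wind|
|dolphin     |
|river a     |

Derivation:
Line 1: ['rainbow'] (min_width=7, slack=5)
Line 2: ['south', 'give'] (min_width=10, slack=2)
Line 3: ['heart', 'violin'] (min_width=12, slack=0)
Line 4: ['sea', 'draw'] (min_width=8, slack=4)
Line 5: ['open', 'stop'] (min_width=9, slack=3)
Line 6: ['young', 'angry'] (min_width=11, slack=1)
Line 7: ['spoon', 'wind'] (min_width=10, slack=2)
Line 8: ['dolphin'] (min_width=7, slack=5)
Line 9: ['river', 'a'] (min_width=7, slack=5)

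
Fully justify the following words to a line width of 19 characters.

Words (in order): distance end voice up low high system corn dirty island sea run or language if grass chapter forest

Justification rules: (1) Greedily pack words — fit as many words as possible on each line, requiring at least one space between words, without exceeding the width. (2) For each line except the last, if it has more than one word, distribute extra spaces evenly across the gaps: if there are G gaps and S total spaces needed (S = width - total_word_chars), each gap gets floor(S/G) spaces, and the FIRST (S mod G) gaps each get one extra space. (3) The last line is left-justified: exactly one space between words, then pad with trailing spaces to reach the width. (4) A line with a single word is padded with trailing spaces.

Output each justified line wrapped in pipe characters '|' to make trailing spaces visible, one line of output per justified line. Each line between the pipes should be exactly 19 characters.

Answer: |distance  end voice|
|up  low high system|
|corn  dirty  island|
|sea run or language|
|if   grass  chapter|
|forest             |

Derivation:
Line 1: ['distance', 'end', 'voice'] (min_width=18, slack=1)
Line 2: ['up', 'low', 'high', 'system'] (min_width=18, slack=1)
Line 3: ['corn', 'dirty', 'island'] (min_width=17, slack=2)
Line 4: ['sea', 'run', 'or', 'language'] (min_width=19, slack=0)
Line 5: ['if', 'grass', 'chapter'] (min_width=16, slack=3)
Line 6: ['forest'] (min_width=6, slack=13)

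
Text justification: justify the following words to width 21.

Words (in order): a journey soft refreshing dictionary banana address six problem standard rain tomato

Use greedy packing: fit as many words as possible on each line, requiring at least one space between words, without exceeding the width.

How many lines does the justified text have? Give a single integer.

Answer: 5

Derivation:
Line 1: ['a', 'journey', 'soft'] (min_width=14, slack=7)
Line 2: ['refreshing', 'dictionary'] (min_width=21, slack=0)
Line 3: ['banana', 'address', 'six'] (min_width=18, slack=3)
Line 4: ['problem', 'standard', 'rain'] (min_width=21, slack=0)
Line 5: ['tomato'] (min_width=6, slack=15)
Total lines: 5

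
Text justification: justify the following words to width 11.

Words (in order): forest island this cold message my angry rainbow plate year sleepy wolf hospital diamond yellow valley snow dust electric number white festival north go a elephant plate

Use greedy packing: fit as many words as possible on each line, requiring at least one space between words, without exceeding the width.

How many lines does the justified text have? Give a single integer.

Answer: 20

Derivation:
Line 1: ['forest'] (min_width=6, slack=5)
Line 2: ['island', 'this'] (min_width=11, slack=0)
Line 3: ['cold'] (min_width=4, slack=7)
Line 4: ['message', 'my'] (min_width=10, slack=1)
Line 5: ['angry'] (min_width=5, slack=6)
Line 6: ['rainbow'] (min_width=7, slack=4)
Line 7: ['plate', 'year'] (min_width=10, slack=1)
Line 8: ['sleepy', 'wolf'] (min_width=11, slack=0)
Line 9: ['hospital'] (min_width=8, slack=3)
Line 10: ['diamond'] (min_width=7, slack=4)
Line 11: ['yellow'] (min_width=6, slack=5)
Line 12: ['valley', 'snow'] (min_width=11, slack=0)
Line 13: ['dust'] (min_width=4, slack=7)
Line 14: ['electric'] (min_width=8, slack=3)
Line 15: ['number'] (min_width=6, slack=5)
Line 16: ['white'] (min_width=5, slack=6)
Line 17: ['festival'] (min_width=8, slack=3)
Line 18: ['north', 'go', 'a'] (min_width=10, slack=1)
Line 19: ['elephant'] (min_width=8, slack=3)
Line 20: ['plate'] (min_width=5, slack=6)
Total lines: 20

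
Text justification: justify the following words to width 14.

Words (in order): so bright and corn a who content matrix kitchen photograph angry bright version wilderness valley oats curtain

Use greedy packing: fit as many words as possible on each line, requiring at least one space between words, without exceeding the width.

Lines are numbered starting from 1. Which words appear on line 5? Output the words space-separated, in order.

Answer: photograph

Derivation:
Line 1: ['so', 'bright', 'and'] (min_width=13, slack=1)
Line 2: ['corn', 'a', 'who'] (min_width=10, slack=4)
Line 3: ['content', 'matrix'] (min_width=14, slack=0)
Line 4: ['kitchen'] (min_width=7, slack=7)
Line 5: ['photograph'] (min_width=10, slack=4)
Line 6: ['angry', 'bright'] (min_width=12, slack=2)
Line 7: ['version'] (min_width=7, slack=7)
Line 8: ['wilderness'] (min_width=10, slack=4)
Line 9: ['valley', 'oats'] (min_width=11, slack=3)
Line 10: ['curtain'] (min_width=7, slack=7)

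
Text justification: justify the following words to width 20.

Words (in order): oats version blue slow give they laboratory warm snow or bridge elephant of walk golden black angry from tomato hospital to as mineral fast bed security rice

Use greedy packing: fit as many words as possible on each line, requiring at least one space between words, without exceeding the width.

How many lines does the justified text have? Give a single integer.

Answer: 9

Derivation:
Line 1: ['oats', 'version', 'blue'] (min_width=17, slack=3)
Line 2: ['slow', 'give', 'they'] (min_width=14, slack=6)
Line 3: ['laboratory', 'warm', 'snow'] (min_width=20, slack=0)
Line 4: ['or', 'bridge', 'elephant'] (min_width=18, slack=2)
Line 5: ['of', 'walk', 'golden', 'black'] (min_width=20, slack=0)
Line 6: ['angry', 'from', 'tomato'] (min_width=17, slack=3)
Line 7: ['hospital', 'to', 'as'] (min_width=14, slack=6)
Line 8: ['mineral', 'fast', 'bed'] (min_width=16, slack=4)
Line 9: ['security', 'rice'] (min_width=13, slack=7)
Total lines: 9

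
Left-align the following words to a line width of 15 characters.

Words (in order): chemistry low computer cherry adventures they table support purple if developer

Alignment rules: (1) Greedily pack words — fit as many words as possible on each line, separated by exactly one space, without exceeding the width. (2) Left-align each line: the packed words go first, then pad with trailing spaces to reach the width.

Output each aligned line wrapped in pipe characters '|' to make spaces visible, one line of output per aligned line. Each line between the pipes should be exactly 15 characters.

Answer: |chemistry low  |
|computer cherry|
|adventures they|
|table support  |
|purple if      |
|developer      |

Derivation:
Line 1: ['chemistry', 'low'] (min_width=13, slack=2)
Line 2: ['computer', 'cherry'] (min_width=15, slack=0)
Line 3: ['adventures', 'they'] (min_width=15, slack=0)
Line 4: ['table', 'support'] (min_width=13, slack=2)
Line 5: ['purple', 'if'] (min_width=9, slack=6)
Line 6: ['developer'] (min_width=9, slack=6)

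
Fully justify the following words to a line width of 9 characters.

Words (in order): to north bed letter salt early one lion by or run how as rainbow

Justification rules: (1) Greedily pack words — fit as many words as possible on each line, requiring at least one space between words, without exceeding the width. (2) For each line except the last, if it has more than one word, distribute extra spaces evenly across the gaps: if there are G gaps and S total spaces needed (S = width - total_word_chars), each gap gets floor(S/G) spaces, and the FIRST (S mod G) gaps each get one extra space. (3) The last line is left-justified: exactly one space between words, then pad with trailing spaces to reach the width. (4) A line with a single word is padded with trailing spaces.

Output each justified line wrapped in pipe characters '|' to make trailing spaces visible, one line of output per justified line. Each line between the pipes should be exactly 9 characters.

Answer: |to  north|
|bed      |
|letter   |
|salt     |
|early one|
|lion   by|
|or    run|
|how    as|
|rainbow  |

Derivation:
Line 1: ['to', 'north'] (min_width=8, slack=1)
Line 2: ['bed'] (min_width=3, slack=6)
Line 3: ['letter'] (min_width=6, slack=3)
Line 4: ['salt'] (min_width=4, slack=5)
Line 5: ['early', 'one'] (min_width=9, slack=0)
Line 6: ['lion', 'by'] (min_width=7, slack=2)
Line 7: ['or', 'run'] (min_width=6, slack=3)
Line 8: ['how', 'as'] (min_width=6, slack=3)
Line 9: ['rainbow'] (min_width=7, slack=2)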